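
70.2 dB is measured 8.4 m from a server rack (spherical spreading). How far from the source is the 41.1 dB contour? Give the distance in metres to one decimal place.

239.5 m

For a point source L₁ − L₂ = 20·log₁₀(r₂/r₁), so r₂ = r₁·10^((L₁−L₂)/20).
r₂ = 8.4·10^((70.2−41.1)/20) = 8.4·10^(29.1/20) = 239.49 m.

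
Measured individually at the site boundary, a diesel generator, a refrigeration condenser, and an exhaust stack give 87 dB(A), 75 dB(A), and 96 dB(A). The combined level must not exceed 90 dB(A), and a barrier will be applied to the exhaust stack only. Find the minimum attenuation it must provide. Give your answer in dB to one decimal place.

9.3 dB

Fixed contribution from the other sources: Σ 10^(L/10) = 10^(87/10) + 10^(75/10) = 5.328e+08 (87.27 dB(A)).
To meet 90 dB(A) overall, the treated exhaust stack may contribute at most 10^(90/10) − 5.328e+08 = 4.672e+08, i.e. 86.69 dB(A).
So the exhaust stack must be reduced from 96 to 86.69 dB(A): IL = 9.31 dB.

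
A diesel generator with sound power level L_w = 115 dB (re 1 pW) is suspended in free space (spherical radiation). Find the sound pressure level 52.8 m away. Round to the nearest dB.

70 dB

The power spreads over a sphere of area 4π·r², so L_p = L_w − 10·log₁₀(4π·r²).
4π·r² = 3.503e+04 m², 10·log₁₀ of that is 45.445 dB.
L_p = 115 − 45.445 = 69.56 dB.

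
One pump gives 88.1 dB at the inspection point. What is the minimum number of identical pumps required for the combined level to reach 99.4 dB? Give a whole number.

N identical sources give L₁ + 10·log₁₀ N, so require 10·log₁₀ N ≥ 99.4 − 88.1 = 11.3 dB.
N ≥ 10^(11.3/10) = 13.490, so N = 14.

14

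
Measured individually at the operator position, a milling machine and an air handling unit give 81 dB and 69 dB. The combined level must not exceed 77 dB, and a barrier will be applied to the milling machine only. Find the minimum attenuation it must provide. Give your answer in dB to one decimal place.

The untreated sources together contribute 10^(69/10) = 7.943e+06, i.e. 69.00 dB.
To meet 77 dB overall, the treated milling machine may contribute at most 10^(77/10) − 7.943e+06 = 4.218e+07, i.e. 76.25 dB.
Required insertion loss = 81 − 76.25 = 4.75 dB.

4.7 dB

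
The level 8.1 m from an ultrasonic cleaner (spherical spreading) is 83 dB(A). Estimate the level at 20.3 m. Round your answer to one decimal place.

Point-source attenuation: ΔL = 20·log₁₀(r₂/r₁) = 20·log₁₀(20.3/8.1) = 7.980 dB.
L₂ = 83 − 20·log₁₀(20.3/8.1) = 83 − 7.980 = 75.02 dB(A).

75.0 dB(A)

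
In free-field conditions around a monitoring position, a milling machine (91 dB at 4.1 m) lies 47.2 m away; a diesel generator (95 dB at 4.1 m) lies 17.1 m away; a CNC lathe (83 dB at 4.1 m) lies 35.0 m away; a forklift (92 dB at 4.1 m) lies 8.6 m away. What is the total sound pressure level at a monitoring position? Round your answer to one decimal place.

First find each source's level at the receiver (point-source: −20·log₁₀(r/r_ref)), then combine on an intensity basis.
milling machine: 91 − 20·log₁₀(47.2/4.1) = 91 − 21.22 = 69.78 dB.
diesel generator: 95 − 20·log₁₀(17.1/4.1) = 95 − 12.40 = 82.60 dB.
CNC lathe: 83 − 20·log₁₀(35.0/4.1) = 83 − 18.63 = 64.37 dB.
forklift: 92 − 20·log₁₀(8.6/4.1) = 92 − 6.43 = 85.57 dB.
Σ 10^(L/10) = 5.543e+08 → L_total = 10·log₁₀(5.543e+08) = 87.44 dB.

87.4 dB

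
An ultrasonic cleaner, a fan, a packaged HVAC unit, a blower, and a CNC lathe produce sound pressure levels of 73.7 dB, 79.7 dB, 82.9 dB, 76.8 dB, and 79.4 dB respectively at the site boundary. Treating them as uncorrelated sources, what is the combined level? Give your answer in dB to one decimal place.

Incoherent sources combine by intensity addition: L_total = 10·log₁₀(Σ 10^(L_i/10)).
Σ 10^(L/10) = 10^(73.7/10) + 10^(79.7/10) + 10^(82.9/10) + 10^(76.8/10) + 10^(79.4/10) = 4.467e+08.
L_total = 10·log₁₀(4.467e+08) = 86.50 dB.

86.5 dB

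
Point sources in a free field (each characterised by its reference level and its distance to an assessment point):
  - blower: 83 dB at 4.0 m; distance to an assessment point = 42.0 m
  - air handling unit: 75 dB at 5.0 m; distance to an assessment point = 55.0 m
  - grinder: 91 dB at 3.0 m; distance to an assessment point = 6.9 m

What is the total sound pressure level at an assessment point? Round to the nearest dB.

Apply inverse-square spreading to bring every level to the receiver, then sum 10^(L/10).
blower: 83 − 20·log₁₀(42.0/4.0) = 83 − 20.42 = 62.58 dB.
air handling unit: 75 − 20·log₁₀(55.0/5.0) = 75 − 20.83 = 54.17 dB.
grinder: 91 − 20·log₁₀(6.9/3.0) = 91 − 7.23 = 83.77 dB.
Σ 10^(L/10) = 2.401e+08 → L_total = 10·log₁₀(2.401e+08) = 83.80 dB.

84 dB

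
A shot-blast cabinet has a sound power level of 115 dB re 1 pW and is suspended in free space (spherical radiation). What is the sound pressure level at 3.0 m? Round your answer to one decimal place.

94.5 dB

The power spreads over a sphere of area 4π·r², so L_p = L_w − 10·log₁₀(4π·r²).
4π·r² = 113.1 m², 10·log₁₀ of that is 20.535 dB.
L_p = 115 − 20.535 = 94.47 dB.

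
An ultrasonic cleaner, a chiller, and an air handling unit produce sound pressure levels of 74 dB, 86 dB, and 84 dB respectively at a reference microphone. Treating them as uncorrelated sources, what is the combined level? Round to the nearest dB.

For uncorrelated sources the intensities add, so convert each level to linear form, sum, and take 10·log₁₀ of the total.
Σ 10^(L/10) = 10^(74/10) + 10^(86/10) + 10^(84/10) = 6.744e+08.
L_total = 10·log₁₀(6.744e+08) = 88.29 dB.

88 dB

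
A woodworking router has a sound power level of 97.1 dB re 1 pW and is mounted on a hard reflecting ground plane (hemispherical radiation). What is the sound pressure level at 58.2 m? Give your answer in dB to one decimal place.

The power spreads over a hemisphere of area 2π·r², so L_p = L_w − 10·log₁₀(2π·r²).
2π·r² = 2.128e+04 m², 10·log₁₀ of that is 43.280 dB.
L_p = 97.1 − 43.280 = 53.82 dB.

53.8 dB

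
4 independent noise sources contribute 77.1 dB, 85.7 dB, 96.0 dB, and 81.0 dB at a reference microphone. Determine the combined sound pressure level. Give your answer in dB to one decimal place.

96.6 dB

For uncorrelated sources the intensities add, so convert each level to linear form, sum, and take 10·log₁₀ of the total.
Σ 10^(L/10) = 10^(77.1/10) + 10^(85.7/10) + 10^(96.0/10) + 10^(81.0/10) = 4.530e+09.
L_total = 10·log₁₀(4.530e+09) = 96.56 dB.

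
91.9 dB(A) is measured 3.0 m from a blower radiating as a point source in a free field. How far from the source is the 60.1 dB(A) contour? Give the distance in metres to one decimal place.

Point-source spreading drops the level by 20·log₁₀(r₂/r₁); inverting, r₂/r₁ = 10^(ΔL/20).
r₂ = 3.0·10^((91.9−60.1)/20) = 3.0·10^(31.8/20) = 116.71 m.

116.7 m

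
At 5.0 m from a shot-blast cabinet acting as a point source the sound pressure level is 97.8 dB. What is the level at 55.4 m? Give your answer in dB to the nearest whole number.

For a point source, L₂ = L₁ − 20·log₁₀(r₂/r₁).
L₂ = 97.8 − 20·log₁₀(55.4/5.0) = 97.8 − 20.891 = 76.91 dB.

77 dB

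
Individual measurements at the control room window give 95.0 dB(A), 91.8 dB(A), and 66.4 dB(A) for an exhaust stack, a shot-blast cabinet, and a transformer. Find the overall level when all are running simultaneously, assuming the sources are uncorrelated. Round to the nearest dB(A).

Incoherent sources combine by intensity addition: L_total = 10·log₁₀(Σ 10^(L_i/10)).
Σ 10^(L/10) = 10^(95.0/10) + 10^(91.8/10) + 10^(66.4/10) = 4.680e+09.
L_total = 10·log₁₀(4.680e+09) = 96.70 dB(A).

97 dB(A)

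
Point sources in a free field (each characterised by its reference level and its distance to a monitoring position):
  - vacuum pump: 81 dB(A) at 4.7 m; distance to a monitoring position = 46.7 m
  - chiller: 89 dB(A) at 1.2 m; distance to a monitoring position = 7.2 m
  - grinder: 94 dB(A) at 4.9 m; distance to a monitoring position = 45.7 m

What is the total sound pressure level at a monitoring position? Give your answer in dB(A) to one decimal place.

77.2 dB(A)

Apply inverse-square spreading to bring every level to the receiver, then sum 10^(L/10).
vacuum pump: 81 − 20·log₁₀(46.7/4.7) = 81 − 19.94 = 61.06 dB(A).
chiller: 89 − 20·log₁₀(7.2/1.2) = 89 − 15.56 = 73.44 dB(A).
grinder: 94 − 20·log₁₀(45.7/4.9) = 94 − 19.39 = 74.61 dB(A).
Σ 10^(L/10) = 5.222e+07 → L_total = 10·log₁₀(5.222e+07) = 77.18 dB(A).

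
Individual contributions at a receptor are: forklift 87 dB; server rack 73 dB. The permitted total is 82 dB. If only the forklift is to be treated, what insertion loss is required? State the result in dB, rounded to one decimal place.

5.6 dB

Everything except the forklift sums to 10^(73/10) = 1.995e+07 in linear terms, 73.00 dB.
The limit corresponds to 10^(82/10) = 1.585e+08; subtracting the fixed part leaves 1.385e+08 for the forklift, i.e. 81.42 dB.
Required insertion loss = 87 − 81.42 = 5.58 dB.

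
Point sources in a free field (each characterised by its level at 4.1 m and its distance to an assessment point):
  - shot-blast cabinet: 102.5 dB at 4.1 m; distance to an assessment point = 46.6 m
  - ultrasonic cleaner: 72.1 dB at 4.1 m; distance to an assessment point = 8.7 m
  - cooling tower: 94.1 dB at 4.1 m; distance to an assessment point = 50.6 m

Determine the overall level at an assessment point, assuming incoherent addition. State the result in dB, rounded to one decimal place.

First find each source's level at the receiver (point-source: −20·log₁₀(r/r_ref)), then combine on an intensity basis.
shot-blast cabinet: 102.5 − 20·log₁₀(46.6/4.1) = 102.5 − 21.11 = 81.39 dB.
ultrasonic cleaner: 72.1 − 20·log₁₀(8.7/4.1) = 72.1 − 6.53 = 65.57 dB.
cooling tower: 94.1 − 20·log₁₀(50.6/4.1) = 94.1 − 21.83 = 72.27 dB.
Σ 10^(L/10) = 1.581e+08 → L_total = 10·log₁₀(1.581e+08) = 81.99 dB.

82.0 dB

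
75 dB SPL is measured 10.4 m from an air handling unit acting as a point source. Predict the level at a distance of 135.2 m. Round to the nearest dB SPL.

53 dB SPL

Spherical spreading from a point source gives a 20·log₁₀(r₂/r₁) drop.
L₂ = 75 − 20·log₁₀(135.2/10.4) = 75 − 22.279 = 52.72 dB SPL.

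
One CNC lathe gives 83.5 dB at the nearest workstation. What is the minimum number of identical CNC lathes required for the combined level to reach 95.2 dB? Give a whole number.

15

N identical sources give L₁ + 10·log₁₀ N, so require 10·log₁₀ N ≥ 95.2 − 83.5 = 11.7 dB.
N ≥ 10^(11.7/10) = 14.791, so N = 15.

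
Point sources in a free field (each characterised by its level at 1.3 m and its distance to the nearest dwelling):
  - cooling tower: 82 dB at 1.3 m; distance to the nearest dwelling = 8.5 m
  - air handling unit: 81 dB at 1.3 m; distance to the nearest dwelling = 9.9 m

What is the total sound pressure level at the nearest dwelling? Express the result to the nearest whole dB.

68 dB

First find each source's level at the receiver (point-source: −20·log₁₀(r/r_ref)), then combine on an intensity basis.
cooling tower: 82 − 20·log₁₀(8.5/1.3) = 82 − 16.31 = 65.69 dB.
air handling unit: 81 − 20·log₁₀(9.9/1.3) = 81 − 17.63 = 63.37 dB.
Σ 10^(L/10) = 5.878e+06 → L_total = 10·log₁₀(5.878e+06) = 67.69 dB.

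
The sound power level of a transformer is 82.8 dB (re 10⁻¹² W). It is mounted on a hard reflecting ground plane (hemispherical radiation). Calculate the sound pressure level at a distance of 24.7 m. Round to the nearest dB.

47 dB

The power spreads over a hemisphere of area 2π·r², so L_p = L_w − 10·log₁₀(2π·r²).
2π·r² = 3833 m², 10·log₁₀ of that is 35.836 dB.
L_p = 82.8 − 35.836 = 46.96 dB.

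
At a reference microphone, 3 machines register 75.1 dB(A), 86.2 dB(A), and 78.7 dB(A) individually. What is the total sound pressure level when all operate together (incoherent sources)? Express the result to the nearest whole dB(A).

Incoherent sources combine by intensity addition: L_total = 10·log₁₀(Σ 10^(L_i/10)).
Σ 10^(L/10) = 10^(75.1/10) + 10^(86.2/10) + 10^(78.7/10) = 5.234e+08.
L_total = 10·log₁₀(5.234e+08) = 87.19 dB(A).

87 dB(A)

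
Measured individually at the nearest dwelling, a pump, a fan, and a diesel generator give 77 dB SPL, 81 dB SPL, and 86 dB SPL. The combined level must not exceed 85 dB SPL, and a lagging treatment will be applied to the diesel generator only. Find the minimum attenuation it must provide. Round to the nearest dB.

5 dB

Fixed contribution from the other sources: Σ 10^(L/10) = 10^(77/10) + 10^(81/10) = 1.760e+08 (82.46 dB SPL).
To meet 85 dB SPL overall, the treated diesel generator may contribute at most 10^(85/10) − 1.760e+08 = 1.402e+08, i.e. 81.47 dB SPL.
Required insertion loss = 86 − 81.47 = 4.53 dB.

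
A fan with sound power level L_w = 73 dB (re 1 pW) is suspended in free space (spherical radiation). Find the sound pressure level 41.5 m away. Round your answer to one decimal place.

29.6 dB

Free-field spherical radiation: L_p = L_w − 10·log₁₀(4π·r²), r = 41.5 m.
4π·r² = 2.164e+04 m², 10·log₁₀ of that is 43.353 dB.
L_p = 73 − 43.353 = 29.65 dB.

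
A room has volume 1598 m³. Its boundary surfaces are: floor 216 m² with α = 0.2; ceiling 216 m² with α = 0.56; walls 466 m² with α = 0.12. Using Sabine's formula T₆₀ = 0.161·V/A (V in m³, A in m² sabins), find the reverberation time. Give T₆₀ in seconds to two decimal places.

1.17 s

A = Σ Sᵢαᵢ = 216·0.2 + 216·0.56 + 466·0.12 = 220.08 m².
T₆₀ = 0.161·V/A = 0.161·1598/220.08 = 1.169 s.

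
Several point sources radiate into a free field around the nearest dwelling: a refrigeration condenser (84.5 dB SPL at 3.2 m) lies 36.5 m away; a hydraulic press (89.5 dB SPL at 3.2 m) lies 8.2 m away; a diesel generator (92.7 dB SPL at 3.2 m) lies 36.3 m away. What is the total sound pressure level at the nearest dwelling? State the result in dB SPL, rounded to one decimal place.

Propagate each source to the receiver with L = L_ref − 20·log₁₀(r/r_ref), then add intensities.
refrigeration condenser: 84.5 − 20·log₁₀(36.5/3.2) = 84.5 − 21.14 = 63.36 dB SPL.
hydraulic press: 89.5 − 20·log₁₀(8.2/3.2) = 89.5 − 8.17 = 81.33 dB SPL.
diesel generator: 92.7 − 20·log₁₀(36.3/3.2) = 92.7 − 21.10 = 71.60 dB SPL.
Σ 10^(L/10) = 1.524e+08 → L_total = 10·log₁₀(1.524e+08) = 81.83 dB SPL.

81.8 dB SPL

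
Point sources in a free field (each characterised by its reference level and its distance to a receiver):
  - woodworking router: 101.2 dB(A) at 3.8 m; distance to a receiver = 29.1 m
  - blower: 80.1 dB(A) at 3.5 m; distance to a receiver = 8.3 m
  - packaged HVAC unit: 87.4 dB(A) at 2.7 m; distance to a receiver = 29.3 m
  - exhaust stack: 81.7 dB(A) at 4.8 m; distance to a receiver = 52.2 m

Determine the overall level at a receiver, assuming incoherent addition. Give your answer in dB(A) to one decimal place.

84.0 dB(A)

Apply inverse-square spreading to bring every level to the receiver, then sum 10^(L/10).
woodworking router: 101.2 − 20·log₁₀(29.1/3.8) = 101.2 − 17.68 = 83.52 dB(A).
blower: 80.1 − 20·log₁₀(8.3/3.5) = 80.1 − 7.50 = 72.60 dB(A).
packaged HVAC unit: 87.4 − 20·log₁₀(29.3/2.7) = 87.4 − 20.71 = 66.69 dB(A).
exhaust stack: 81.7 − 20·log₁₀(52.2/4.8) = 81.7 − 20.73 = 60.97 dB(A).
Σ 10^(L/10) = 2.489e+08 → L_total = 10·log₁₀(2.489e+08) = 83.96 dB(A).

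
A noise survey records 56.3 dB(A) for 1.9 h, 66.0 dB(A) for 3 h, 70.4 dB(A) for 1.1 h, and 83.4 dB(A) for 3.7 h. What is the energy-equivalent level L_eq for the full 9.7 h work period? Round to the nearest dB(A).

Weight each interval's intensity by its duration and average over T = 9.7 h:
Σ tᵢ·10^(Lᵢ/10) = 1.9·10^(56.3/10) + 3·10^(66.0/10) + 1.1·10^(70.4/10) + 3.7·10^(83.4/10) = 8.343e+08.
L_eq = 10·log₁₀(8.343e+08/9.7) = 79.35 dB(A).

79 dB(A)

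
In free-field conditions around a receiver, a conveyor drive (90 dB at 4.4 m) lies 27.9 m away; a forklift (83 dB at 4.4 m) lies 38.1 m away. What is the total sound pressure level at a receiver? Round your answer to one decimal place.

74.4 dB

Propagate each source to the receiver with L = L_ref − 20·log₁₀(r/r_ref), then add intensities.
conveyor drive: 90 − 20·log₁₀(27.9/4.4) = 90 − 16.04 = 73.96 dB.
forklift: 83 − 20·log₁₀(38.1/4.4) = 83 − 18.75 = 64.25 dB.
Σ 10^(L/10) = 2.753e+07 → L_total = 10·log₁₀(2.753e+07) = 74.40 dB.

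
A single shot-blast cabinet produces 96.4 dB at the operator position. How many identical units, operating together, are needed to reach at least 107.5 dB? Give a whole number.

Need L₁ + 10·log₁₀ N ≥ 107.5, i.e. log₁₀ N ≥ 1.11.
N ≥ 10^(11.1/10) = 12.882, so N = 13.

13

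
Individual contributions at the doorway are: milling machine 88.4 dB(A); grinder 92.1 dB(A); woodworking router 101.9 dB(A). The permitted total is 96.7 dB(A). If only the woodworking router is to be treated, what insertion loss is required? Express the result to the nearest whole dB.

The untreated sources together contribute 10^(88.4/10) + 10^(92.1/10) = 2.314e+09, i.e. 93.64 dB(A).
The limit corresponds to 10^(96.7/10) = 4.677e+09; subtracting the fixed part leaves 2.364e+09 for the woodworking router, i.e. 93.74 dB(A).
Required insertion loss = 101.9 − 93.74 = 8.16 dB.

8 dB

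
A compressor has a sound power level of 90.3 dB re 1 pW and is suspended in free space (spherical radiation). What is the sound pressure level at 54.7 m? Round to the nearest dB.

45 dB

Free-field spherical radiation: L_p = L_w − 10·log₁₀(4π·r²), r = 54.7 m.
4π·r² = 3.76e+04 m², 10·log₁₀ of that is 45.752 dB.
L_p = 90.3 − 45.752 = 44.55 dB.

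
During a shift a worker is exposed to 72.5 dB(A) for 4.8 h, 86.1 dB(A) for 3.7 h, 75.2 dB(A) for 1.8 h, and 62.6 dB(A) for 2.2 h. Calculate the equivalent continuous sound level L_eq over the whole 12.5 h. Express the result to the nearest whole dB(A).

81 dB(A)

Weight each interval's intensity by its duration and average over T = 12.5 h:
Σ tᵢ·10^(Lᵢ/10) = 4.8·10^(72.5/10) + 3.7·10^(86.1/10) + 1.8·10^(75.2/10) + 2.2·10^(62.6/10) = 1.656e+09.
L_eq = 10·log₁₀(1.656e+09/12.5) = 81.22 dB(A).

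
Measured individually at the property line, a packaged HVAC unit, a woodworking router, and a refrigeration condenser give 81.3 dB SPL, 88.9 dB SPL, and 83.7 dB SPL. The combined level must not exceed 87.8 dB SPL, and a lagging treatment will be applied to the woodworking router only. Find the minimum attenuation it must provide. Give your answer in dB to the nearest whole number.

5 dB

Everything except the woodworking router sums to 10^(81.3/10) + 10^(83.7/10) = 3.693e+08 in linear terms, 85.67 dB SPL.
To meet 87.8 dB SPL overall, the treated woodworking router may contribute at most 10^(87.8/10) − 3.693e+08 = 2.332e+08, i.e. 83.68 dB SPL.
Required insertion loss = 88.9 − 83.68 = 5.22 dB.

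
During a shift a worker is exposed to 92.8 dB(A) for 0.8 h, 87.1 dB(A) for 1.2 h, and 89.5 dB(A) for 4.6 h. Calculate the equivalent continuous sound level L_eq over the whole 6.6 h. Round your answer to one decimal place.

89.8 dB(A)

The energy average is taken in the linear domain: L_eq = 10·log₁₀[(Σ tᵢ·10^(Lᵢ/10))/T], T = 6.6 h.
Σ tᵢ·10^(Lᵢ/10) = 0.8·10^(92.8/10) + 1.2·10^(87.1/10) + 4.6·10^(89.5/10) = 6.240e+09.
L_eq = 10·log₁₀(6.240e+09/6.6) = 89.76 dB(A).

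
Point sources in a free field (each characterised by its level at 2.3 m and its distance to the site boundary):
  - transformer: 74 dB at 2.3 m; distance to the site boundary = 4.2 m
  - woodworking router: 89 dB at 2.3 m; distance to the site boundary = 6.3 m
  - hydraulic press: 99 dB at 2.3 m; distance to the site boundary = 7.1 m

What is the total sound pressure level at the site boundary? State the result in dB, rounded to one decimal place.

89.8 dB

Propagate each source to the receiver with L = L_ref − 20·log₁₀(r/r_ref), then add intensities.
transformer: 74 − 20·log₁₀(4.2/2.3) = 74 − 5.23 = 68.77 dB.
woodworking router: 89 − 20·log₁₀(6.3/2.3) = 89 − 8.75 = 80.25 dB.
hydraulic press: 99 − 20·log₁₀(7.1/2.3) = 99 − 9.79 = 89.21 dB.
Σ 10^(L/10) = 9.470e+08 → L_total = 10·log₁₀(9.470e+08) = 89.76 dB.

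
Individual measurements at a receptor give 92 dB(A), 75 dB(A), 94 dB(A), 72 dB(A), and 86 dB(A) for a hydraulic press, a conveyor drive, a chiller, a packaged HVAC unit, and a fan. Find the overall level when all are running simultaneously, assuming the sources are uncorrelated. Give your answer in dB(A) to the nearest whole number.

97 dB(A)

Incoherent sources combine by intensity addition: L_total = 10·log₁₀(Σ 10^(L_i/10)).
Σ 10^(L/10) = 10^(92/10) + 10^(75/10) + 10^(94/10) + 10^(72/10) + 10^(86/10) = 4.542e+09.
L_total = 10·log₁₀(4.542e+09) = 96.57 dB(A).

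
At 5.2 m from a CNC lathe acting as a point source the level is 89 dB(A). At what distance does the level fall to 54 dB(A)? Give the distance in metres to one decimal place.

292.4 m

Point-source spreading drops the level by 20·log₁₀(r₂/r₁); inverting, r₂/r₁ = 10^(ΔL/20).
r₂ = 5.2·10^((89−54)/20) = 5.2·10^(35.0/20) = 292.42 m.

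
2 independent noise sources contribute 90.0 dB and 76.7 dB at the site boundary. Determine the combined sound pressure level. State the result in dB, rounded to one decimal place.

90.2 dB

For uncorrelated sources the intensities add, so convert each level to linear form, sum, and take 10·log₁₀ of the total.
Σ 10^(L/10) = 10^(90.0/10) + 10^(76.7/10) = 1.047e+09.
L_total = 10·log₁₀(1.047e+09) = 90.20 dB.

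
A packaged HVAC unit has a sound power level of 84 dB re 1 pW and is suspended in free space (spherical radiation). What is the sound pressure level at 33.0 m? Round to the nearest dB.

Free-field spherical radiation: L_p = L_w − 10·log₁₀(4π·r²), r = 33.0 m.
4π·r² = 1.368e+04 m², 10·log₁₀ of that is 41.362 dB.
L_p = 84 − 41.362 = 42.64 dB.

43 dB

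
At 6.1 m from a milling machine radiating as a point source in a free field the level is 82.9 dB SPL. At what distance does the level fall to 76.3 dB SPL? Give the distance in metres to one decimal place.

13.0 m

Point-source spreading drops the level by 20·log₁₀(r₂/r₁); inverting, r₂/r₁ = 10^(ΔL/20).
r₂ = 6.1·10^((82.9−76.3)/20) = 6.1·10^(6.6/20) = 13.04 m.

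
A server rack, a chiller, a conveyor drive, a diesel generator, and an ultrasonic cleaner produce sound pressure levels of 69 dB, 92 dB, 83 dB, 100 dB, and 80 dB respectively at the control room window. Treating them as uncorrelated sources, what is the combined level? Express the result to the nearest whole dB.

For uncorrelated sources the intensities add, so convert each level to linear form, sum, and take 10·log₁₀ of the total.
Σ 10^(L/10) = 10^(69/10) + 10^(92/10) + 10^(83/10) + 10^(100/10) + 10^(80/10) = 1.189e+10.
L_total = 10·log₁₀(1.189e+10) = 100.75 dB.

101 dB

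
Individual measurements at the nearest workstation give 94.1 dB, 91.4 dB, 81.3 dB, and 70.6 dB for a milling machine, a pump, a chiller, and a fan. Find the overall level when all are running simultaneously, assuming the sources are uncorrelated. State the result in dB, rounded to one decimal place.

For uncorrelated sources the intensities add, so convert each level to linear form, sum, and take 10·log₁₀ of the total.
Σ 10^(L/10) = 10^(94.1/10) + 10^(91.4/10) + 10^(81.3/10) + 10^(70.6/10) = 4.097e+09.
L_total = 10·log₁₀(4.097e+09) = 96.12 dB.

96.1 dB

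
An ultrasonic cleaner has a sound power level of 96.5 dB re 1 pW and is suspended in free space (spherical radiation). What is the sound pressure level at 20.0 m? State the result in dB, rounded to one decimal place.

59.5 dB

Free-field spherical radiation: L_p = L_w − 10·log₁₀(4π·r²), r = 20.0 m.
4π·r² = 5027 m², 10·log₁₀ of that is 37.013 dB.
L_p = 96.5 − 37.013 = 59.49 dB.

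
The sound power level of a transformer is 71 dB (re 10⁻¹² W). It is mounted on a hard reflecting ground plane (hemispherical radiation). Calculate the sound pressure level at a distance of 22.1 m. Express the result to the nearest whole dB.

36 dB

The power spreads over a hemisphere of area 2π·r², so L_p = L_w − 10·log₁₀(2π·r²).
2π·r² = 3069 m², 10·log₁₀ of that is 34.870 dB.
L_p = 71 − 34.870 = 36.13 dB.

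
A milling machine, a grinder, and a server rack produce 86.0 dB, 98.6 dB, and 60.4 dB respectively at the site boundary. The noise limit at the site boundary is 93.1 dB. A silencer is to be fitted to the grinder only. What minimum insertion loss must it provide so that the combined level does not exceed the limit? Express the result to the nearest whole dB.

6 dB

Everything except the grinder sums to 10^(86.0/10) + 10^(60.4/10) = 3.992e+08 in linear terms, 86.01 dB.
The limit corresponds to 10^(93.1/10) = 2.042e+09; subtracting the fixed part leaves 1.643e+09 for the grinder, i.e. 92.16 dB.
Required insertion loss = 98.6 − 92.16 = 6.44 dB.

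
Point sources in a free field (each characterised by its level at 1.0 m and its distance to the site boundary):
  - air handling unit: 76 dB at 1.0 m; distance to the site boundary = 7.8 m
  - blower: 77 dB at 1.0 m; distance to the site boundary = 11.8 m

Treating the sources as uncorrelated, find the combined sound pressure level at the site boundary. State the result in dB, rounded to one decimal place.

60.1 dB

First find each source's level at the receiver (point-source: −20·log₁₀(r/r_ref)), then combine on an intensity basis.
air handling unit: 76 − 20·log₁₀(7.8/1.0) = 76 − 17.84 = 58.16 dB.
blower: 77 − 20·log₁₀(11.8/1.0) = 77 − 21.44 = 55.56 dB.
Σ 10^(L/10) = 1.014e+06 → L_total = 10·log₁₀(1.014e+06) = 60.06 dB.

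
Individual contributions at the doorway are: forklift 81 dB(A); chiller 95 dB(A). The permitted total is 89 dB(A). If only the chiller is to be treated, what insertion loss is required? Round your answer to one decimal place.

Everything except the chiller sums to 10^(81/10) = 1.259e+08 in linear terms, 81.00 dB(A).
To meet 89 dB(A) overall, the treated chiller may contribute at most 10^(89/10) − 1.259e+08 = 6.684e+08, i.e. 88.25 dB(A).
So the chiller must be reduced from 95 to 88.25 dB(A): IL = 6.75 dB.

6.7 dB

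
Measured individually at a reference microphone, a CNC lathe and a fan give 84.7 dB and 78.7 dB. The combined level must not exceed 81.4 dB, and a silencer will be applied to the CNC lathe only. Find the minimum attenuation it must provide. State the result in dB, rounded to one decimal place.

The untreated sources together contribute 10^(78.7/10) = 7.413e+07, i.e. 78.70 dB.
The limit corresponds to 10^(81.4/10) = 1.380e+08; subtracting the fixed part leaves 6.391e+07 for the CNC lathe, i.e. 78.06 dB.
So the CNC lathe must be reduced from 84.7 to 78.06 dB: IL = 6.64 dB.

6.6 dB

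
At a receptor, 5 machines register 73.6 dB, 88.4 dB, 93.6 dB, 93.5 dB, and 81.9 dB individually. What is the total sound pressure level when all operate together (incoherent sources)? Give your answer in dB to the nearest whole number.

For uncorrelated sources the intensities add, so convert each level to linear form, sum, and take 10·log₁₀ of the total.
Σ 10^(L/10) = 10^(73.6/10) + 10^(88.4/10) + 10^(93.6/10) + 10^(93.5/10) + 10^(81.9/10) = 5.399e+09.
L_total = 10·log₁₀(5.399e+09) = 97.32 dB.

97 dB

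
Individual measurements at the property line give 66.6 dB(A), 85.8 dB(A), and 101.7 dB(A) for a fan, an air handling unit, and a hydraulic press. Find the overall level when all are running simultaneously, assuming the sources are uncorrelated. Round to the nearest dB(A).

For uncorrelated sources the intensities add, so convert each level to linear form, sum, and take 10·log₁₀ of the total.
Σ 10^(L/10) = 10^(66.6/10) + 10^(85.8/10) + 10^(101.7/10) = 1.518e+10.
L_total = 10·log₁₀(1.518e+10) = 101.81 dB(A).

102 dB(A)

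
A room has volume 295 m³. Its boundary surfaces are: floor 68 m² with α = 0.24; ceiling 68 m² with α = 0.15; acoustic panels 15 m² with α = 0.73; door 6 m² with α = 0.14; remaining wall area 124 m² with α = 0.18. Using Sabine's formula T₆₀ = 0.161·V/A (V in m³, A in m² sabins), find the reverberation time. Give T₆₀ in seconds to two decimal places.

Total absorption A = 68·0.24 + 68·0.15 + 15·0.73 + 6·0.14 + 124·0.18 = 60.63 m² sabins.
T₆₀ = 0.161·V/A = 0.161·295/60.63 = 0.783 s.

0.78 s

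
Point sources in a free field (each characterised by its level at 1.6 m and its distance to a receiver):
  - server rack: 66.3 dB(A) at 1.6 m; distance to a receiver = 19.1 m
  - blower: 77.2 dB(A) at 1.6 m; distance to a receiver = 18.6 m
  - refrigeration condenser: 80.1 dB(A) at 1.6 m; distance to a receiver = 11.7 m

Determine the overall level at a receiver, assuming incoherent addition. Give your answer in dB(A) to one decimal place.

63.7 dB(A)

Propagate each source to the receiver with L = L_ref − 20·log₁₀(r/r_ref), then add intensities.
server rack: 66.3 − 20·log₁₀(19.1/1.6) = 66.3 − 21.54 = 44.76 dB(A).
blower: 77.2 − 20·log₁₀(18.6/1.6) = 77.2 − 21.31 = 55.89 dB(A).
refrigeration condenser: 80.1 − 20·log₁₀(11.7/1.6) = 80.1 − 17.28 = 62.82 dB(A).
Σ 10^(L/10) = 2.332e+06 → L_total = 10·log₁₀(2.332e+06) = 63.68 dB(A).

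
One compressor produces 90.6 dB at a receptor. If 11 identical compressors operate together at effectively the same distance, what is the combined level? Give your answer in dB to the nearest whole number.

N identical incoherent sources raise the level by 10·log₁₀ N.
L_total = 90.6 + 10·log₁₀(11) = 90.6 + 10.414 = 101.01 dB.

101 dB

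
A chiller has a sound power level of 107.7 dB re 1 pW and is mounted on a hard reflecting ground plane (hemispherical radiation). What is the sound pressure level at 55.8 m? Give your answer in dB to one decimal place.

64.8 dB

The power spreads over a hemisphere of area 2π·r², so L_p = L_w − 10·log₁₀(2π·r²).
2π·r² = 1.956e+04 m², 10·log₁₀ of that is 42.914 dB.
L_p = 107.7 − 42.914 = 64.79 dB.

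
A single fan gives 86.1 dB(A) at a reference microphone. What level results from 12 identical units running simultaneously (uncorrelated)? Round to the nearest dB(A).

97 dB(A)

L_total = L₁ + 10·log₁₀ N for N identical incoherent sources.
L_total = 86.1 + 10·log₁₀(12) = 86.1 + 10.792 = 96.89 dB(A).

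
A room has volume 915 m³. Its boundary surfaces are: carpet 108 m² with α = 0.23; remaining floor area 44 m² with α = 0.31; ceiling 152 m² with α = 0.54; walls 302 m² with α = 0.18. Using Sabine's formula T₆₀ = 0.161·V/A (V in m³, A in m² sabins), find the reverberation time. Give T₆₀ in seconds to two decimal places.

0.84 s

A = Σ Sᵢαᵢ = 108·0.23 + 44·0.31 + 152·0.54 + 302·0.18 = 174.92 m².
T₆₀ = 0.161 × 915 / 174.92 = 0.842 s.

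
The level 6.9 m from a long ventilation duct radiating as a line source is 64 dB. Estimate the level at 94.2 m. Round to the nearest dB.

Line-source attenuation: ΔL = 10·log₁₀(r₂/r₁) = 10·log₁₀(94.2/6.9) = 11.352 dB.
L₂ = 64 − 10·log₁₀(94.2/6.9) = 64 − 11.352 = 52.65 dB.

53 dB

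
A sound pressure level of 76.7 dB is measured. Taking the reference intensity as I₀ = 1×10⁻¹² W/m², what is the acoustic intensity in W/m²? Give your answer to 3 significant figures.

I = I₀·10^(L/10) = 10⁻¹² × 10^(76.7/10) = 10^(-4.330).

4.68e-05 W/m²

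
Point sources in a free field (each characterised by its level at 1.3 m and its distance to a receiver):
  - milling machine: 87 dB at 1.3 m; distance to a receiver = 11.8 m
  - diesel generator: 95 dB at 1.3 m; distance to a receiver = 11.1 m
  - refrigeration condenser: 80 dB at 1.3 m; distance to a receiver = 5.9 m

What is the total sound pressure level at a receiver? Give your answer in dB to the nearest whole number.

77 dB

Propagate each source to the receiver with L = L_ref − 20·log₁₀(r/r_ref), then add intensities.
milling machine: 87 − 20·log₁₀(11.8/1.3) = 87 − 19.16 = 67.84 dB.
diesel generator: 95 − 20·log₁₀(11.1/1.3) = 95 − 18.63 = 76.37 dB.
refrigeration condenser: 80 − 20·log₁₀(5.9/1.3) = 80 − 13.14 = 66.86 dB.
Σ 10^(L/10) = 5.431e+07 → L_total = 10·log₁₀(5.431e+07) = 77.35 dB.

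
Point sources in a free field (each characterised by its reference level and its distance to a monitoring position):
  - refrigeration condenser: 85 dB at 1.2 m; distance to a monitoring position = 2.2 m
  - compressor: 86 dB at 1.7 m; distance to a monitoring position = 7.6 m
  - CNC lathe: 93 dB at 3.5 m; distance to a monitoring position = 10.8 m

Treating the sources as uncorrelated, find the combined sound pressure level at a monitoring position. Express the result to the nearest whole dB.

First find each source's level at the receiver (point-source: −20·log₁₀(r/r_ref)), then combine on an intensity basis.
refrigeration condenser: 85 − 20·log₁₀(2.2/1.2) = 85 − 5.26 = 79.74 dB.
compressor: 86 − 20·log₁₀(7.6/1.7) = 86 − 13.01 = 72.99 dB.
CNC lathe: 93 − 20·log₁₀(10.8/3.5) = 93 − 9.79 = 83.21 dB.
Σ 10^(L/10) = 3.236e+08 → L_total = 10·log₁₀(3.236e+08) = 85.10 dB.

85 dB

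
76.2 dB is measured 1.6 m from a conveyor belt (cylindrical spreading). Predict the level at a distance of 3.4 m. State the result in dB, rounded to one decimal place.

72.9 dB

Line-source attenuation: ΔL = 10·log₁₀(r₂/r₁) = 10·log₁₀(3.4/1.6) = 3.274 dB.
L₂ = 76.2 − 10·log₁₀(3.4/1.6) = 76.2 − 3.274 = 72.93 dB.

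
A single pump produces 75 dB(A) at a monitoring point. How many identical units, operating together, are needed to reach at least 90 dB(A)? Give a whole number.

The shortfall is 90 − 75 = 15.0 dB, and N units add 10·log₁₀ N, so need 10·log₁₀ N ≥ 15.0.
N ≥ 10^(15.0/10) = 31.623, so N = 32.

32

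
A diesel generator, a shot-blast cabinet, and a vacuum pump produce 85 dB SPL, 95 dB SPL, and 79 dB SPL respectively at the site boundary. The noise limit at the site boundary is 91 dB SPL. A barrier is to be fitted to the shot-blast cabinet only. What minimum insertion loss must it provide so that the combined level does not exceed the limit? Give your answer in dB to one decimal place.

5.6 dB

Fixed contribution from the other sources: Σ 10^(L/10) = 10^(85/10) + 10^(79/10) = 3.957e+08 (85.97 dB SPL).
The limit corresponds to 10^(91/10) = 1.259e+09; subtracting the fixed part leaves 8.633e+08 for the shot-blast cabinet, i.e. 89.36 dB SPL.
So the shot-blast cabinet must be reduced from 95 to 89.36 dB SPL: IL = 5.64 dB.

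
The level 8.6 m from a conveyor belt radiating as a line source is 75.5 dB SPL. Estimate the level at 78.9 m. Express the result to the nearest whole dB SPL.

Cylindrical spreading from a line source gives a 10·log₁₀(r₂/r₁) drop.
L₂ = 75.5 − 10·log₁₀(78.9/8.6) = 75.5 − 9.626 = 65.87 dB SPL.

66 dB SPL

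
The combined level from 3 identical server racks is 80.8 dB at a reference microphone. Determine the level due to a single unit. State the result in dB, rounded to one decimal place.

Dividing the total intensity by 3 lowers the level by 10·log₁₀ 3 = 4.771 dB: L₁ = 80.8 − 4.771.

76.0 dB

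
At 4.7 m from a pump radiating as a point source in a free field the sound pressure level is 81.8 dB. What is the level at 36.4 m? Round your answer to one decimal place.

Point-source attenuation: ΔL = 20·log₁₀(r₂/r₁) = 20·log₁₀(36.4/4.7) = 17.780 dB.
L₂ = 81.8 − 20·log₁₀(36.4/4.7) = 81.8 − 17.780 = 64.02 dB.

64.0 dB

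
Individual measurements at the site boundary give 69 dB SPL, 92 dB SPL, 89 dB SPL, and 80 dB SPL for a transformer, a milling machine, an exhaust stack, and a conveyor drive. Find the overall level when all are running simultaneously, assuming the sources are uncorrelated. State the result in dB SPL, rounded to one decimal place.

For uncorrelated sources the intensities add, so convert each level to linear form, sum, and take 10·log₁₀ of the total.
Σ 10^(L/10) = 10^(69/10) + 10^(92/10) + 10^(89/10) + 10^(80/10) = 2.487e+09.
L_total = 10·log₁₀(2.487e+09) = 93.96 dB SPL.

94.0 dB SPL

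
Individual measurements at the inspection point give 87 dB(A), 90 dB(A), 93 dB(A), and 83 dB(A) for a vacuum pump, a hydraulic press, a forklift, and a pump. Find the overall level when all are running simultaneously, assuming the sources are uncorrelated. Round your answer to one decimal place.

95.7 dB(A)

For uncorrelated sources the intensities add, so convert each level to linear form, sum, and take 10·log₁₀ of the total.
Σ 10^(L/10) = 10^(87/10) + 10^(90/10) + 10^(93/10) + 10^(83/10) = 3.696e+09.
L_total = 10·log₁₀(3.696e+09) = 95.68 dB(A).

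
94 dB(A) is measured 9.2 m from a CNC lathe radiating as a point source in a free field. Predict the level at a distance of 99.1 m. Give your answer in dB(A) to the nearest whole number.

Point-source attenuation: ΔL = 20·log₁₀(r₂/r₁) = 20·log₁₀(99.1/9.2) = 20.646 dB.
L₂ = 94 − 20·log₁₀(99.1/9.2) = 94 − 20.646 = 73.35 dB(A).

73 dB(A)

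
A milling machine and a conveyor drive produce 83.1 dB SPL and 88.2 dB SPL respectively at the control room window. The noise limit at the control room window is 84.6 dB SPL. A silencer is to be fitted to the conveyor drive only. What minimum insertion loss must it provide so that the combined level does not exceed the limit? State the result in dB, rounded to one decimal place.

The untreated sources together contribute 10^(83.1/10) = 2.042e+08, i.e. 83.10 dB SPL.
The limit corresponds to 10^(84.6/10) = 2.884e+08; subtracting the fixed part leaves 8.423e+07 for the conveyor drive, i.e. 79.25 dB SPL.
So the conveyor drive must be reduced from 88.2 to 79.25 dB SPL: IL = 8.95 dB.

8.9 dB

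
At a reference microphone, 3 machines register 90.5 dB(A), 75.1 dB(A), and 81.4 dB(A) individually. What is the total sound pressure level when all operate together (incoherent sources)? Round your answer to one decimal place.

91.1 dB(A)

For uncorrelated sources the intensities add, so convert each level to linear form, sum, and take 10·log₁₀ of the total.
Σ 10^(L/10) = 10^(90.5/10) + 10^(75.1/10) + 10^(81.4/10) = 1.292e+09.
L_total = 10·log₁₀(1.292e+09) = 91.11 dB(A).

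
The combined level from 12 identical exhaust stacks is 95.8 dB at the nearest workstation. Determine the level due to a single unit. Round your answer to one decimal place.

85.0 dB

12 equal contributions raise the level by 10·log₁₀ 12 = 10.792 dB, so each unit alone gives 95.8 − 10.792.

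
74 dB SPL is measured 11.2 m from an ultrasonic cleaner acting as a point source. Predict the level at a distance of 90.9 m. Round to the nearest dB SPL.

For a point source, L₂ = L₁ − 20·log₁₀(r₂/r₁).
L₂ = 74 − 20·log₁₀(90.9/11.2) = 74 − 18.187 = 55.81 dB SPL.

56 dB SPL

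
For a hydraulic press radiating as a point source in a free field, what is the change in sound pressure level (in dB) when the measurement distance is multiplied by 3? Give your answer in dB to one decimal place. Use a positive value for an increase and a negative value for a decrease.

-9.5 dB

With spherical spreading the level changes by −20·log₁₀(r₂/r₁).
ΔL = −20·log₁₀(3) = -9.54 dB.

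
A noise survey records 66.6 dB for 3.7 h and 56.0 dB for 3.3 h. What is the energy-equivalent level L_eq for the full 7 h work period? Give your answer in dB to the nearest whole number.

64 dB

Weight each interval's intensity by its duration and average over T = 7 h:
Σ tᵢ·10^(Lᵢ/10) = 3.7·10^(66.6/10) + 3.3·10^(56.0/10) = 1.823e+07.
L_eq = 10·log₁₀(1.823e+07/7) = 64.16 dB.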